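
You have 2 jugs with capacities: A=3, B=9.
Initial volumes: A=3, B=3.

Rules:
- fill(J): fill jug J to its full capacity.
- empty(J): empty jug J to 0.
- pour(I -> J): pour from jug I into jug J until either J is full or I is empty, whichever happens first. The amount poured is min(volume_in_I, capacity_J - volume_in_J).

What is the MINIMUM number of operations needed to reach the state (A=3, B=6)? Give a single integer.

Answer: 2

Derivation:
BFS from (A=3, B=3). One shortest path:
  1. pour(A -> B) -> (A=0 B=6)
  2. fill(A) -> (A=3 B=6)
Reached target in 2 moves.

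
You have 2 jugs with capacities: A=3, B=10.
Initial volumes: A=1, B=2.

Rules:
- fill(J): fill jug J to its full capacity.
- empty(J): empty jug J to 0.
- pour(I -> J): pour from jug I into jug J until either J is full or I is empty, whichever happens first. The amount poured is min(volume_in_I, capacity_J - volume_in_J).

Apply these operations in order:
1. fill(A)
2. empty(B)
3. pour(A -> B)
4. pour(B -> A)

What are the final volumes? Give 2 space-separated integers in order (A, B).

Step 1: fill(A) -> (A=3 B=2)
Step 2: empty(B) -> (A=3 B=0)
Step 3: pour(A -> B) -> (A=0 B=3)
Step 4: pour(B -> A) -> (A=3 B=0)

Answer: 3 0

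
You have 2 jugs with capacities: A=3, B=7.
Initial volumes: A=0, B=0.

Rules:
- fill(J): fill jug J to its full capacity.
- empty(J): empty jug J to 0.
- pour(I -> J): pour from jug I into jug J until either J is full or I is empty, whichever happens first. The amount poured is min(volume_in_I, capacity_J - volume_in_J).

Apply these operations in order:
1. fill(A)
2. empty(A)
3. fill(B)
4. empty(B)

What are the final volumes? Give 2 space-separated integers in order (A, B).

Answer: 0 0

Derivation:
Step 1: fill(A) -> (A=3 B=0)
Step 2: empty(A) -> (A=0 B=0)
Step 3: fill(B) -> (A=0 B=7)
Step 4: empty(B) -> (A=0 B=0)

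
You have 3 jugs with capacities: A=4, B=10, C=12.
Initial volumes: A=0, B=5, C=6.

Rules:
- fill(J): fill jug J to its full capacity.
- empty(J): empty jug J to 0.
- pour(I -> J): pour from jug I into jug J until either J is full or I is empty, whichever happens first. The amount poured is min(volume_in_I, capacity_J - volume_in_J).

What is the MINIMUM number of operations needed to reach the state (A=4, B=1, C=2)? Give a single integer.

BFS from (A=0, B=5, C=6). One shortest path:
  1. pour(B -> A) -> (A=4 B=1 C=6)
  2. empty(A) -> (A=0 B=1 C=6)
  3. pour(C -> A) -> (A=4 B=1 C=2)
Reached target in 3 moves.

Answer: 3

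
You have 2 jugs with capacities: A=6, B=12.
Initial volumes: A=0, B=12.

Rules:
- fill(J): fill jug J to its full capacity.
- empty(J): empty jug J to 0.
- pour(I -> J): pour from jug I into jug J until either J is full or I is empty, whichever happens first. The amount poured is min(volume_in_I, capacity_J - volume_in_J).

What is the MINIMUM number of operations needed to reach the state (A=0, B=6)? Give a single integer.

BFS from (A=0, B=12). One shortest path:
  1. pour(B -> A) -> (A=6 B=6)
  2. empty(A) -> (A=0 B=6)
Reached target in 2 moves.

Answer: 2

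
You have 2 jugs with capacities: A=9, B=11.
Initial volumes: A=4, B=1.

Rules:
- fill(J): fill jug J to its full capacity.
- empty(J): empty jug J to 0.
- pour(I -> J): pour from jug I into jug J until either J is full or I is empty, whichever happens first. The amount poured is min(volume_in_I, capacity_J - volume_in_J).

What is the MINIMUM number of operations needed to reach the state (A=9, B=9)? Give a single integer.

Answer: 4

Derivation:
BFS from (A=4, B=1). One shortest path:
  1. fill(A) -> (A=9 B=1)
  2. empty(B) -> (A=9 B=0)
  3. pour(A -> B) -> (A=0 B=9)
  4. fill(A) -> (A=9 B=9)
Reached target in 4 moves.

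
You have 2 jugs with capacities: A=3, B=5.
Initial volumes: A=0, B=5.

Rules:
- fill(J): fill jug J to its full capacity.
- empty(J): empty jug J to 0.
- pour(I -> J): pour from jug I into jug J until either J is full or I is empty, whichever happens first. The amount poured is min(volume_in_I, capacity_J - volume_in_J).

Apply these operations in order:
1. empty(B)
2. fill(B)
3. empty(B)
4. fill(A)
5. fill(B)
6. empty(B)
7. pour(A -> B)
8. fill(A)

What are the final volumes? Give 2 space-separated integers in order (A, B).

Step 1: empty(B) -> (A=0 B=0)
Step 2: fill(B) -> (A=0 B=5)
Step 3: empty(B) -> (A=0 B=0)
Step 4: fill(A) -> (A=3 B=0)
Step 5: fill(B) -> (A=3 B=5)
Step 6: empty(B) -> (A=3 B=0)
Step 7: pour(A -> B) -> (A=0 B=3)
Step 8: fill(A) -> (A=3 B=3)

Answer: 3 3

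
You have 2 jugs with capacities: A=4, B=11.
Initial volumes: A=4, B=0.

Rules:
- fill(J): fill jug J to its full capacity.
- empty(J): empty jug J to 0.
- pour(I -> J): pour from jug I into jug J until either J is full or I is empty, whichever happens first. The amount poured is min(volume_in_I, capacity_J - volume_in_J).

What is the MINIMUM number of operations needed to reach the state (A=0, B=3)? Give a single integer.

Answer: 6

Derivation:
BFS from (A=4, B=0). One shortest path:
  1. empty(A) -> (A=0 B=0)
  2. fill(B) -> (A=0 B=11)
  3. pour(B -> A) -> (A=4 B=7)
  4. empty(A) -> (A=0 B=7)
  5. pour(B -> A) -> (A=4 B=3)
  6. empty(A) -> (A=0 B=3)
Reached target in 6 moves.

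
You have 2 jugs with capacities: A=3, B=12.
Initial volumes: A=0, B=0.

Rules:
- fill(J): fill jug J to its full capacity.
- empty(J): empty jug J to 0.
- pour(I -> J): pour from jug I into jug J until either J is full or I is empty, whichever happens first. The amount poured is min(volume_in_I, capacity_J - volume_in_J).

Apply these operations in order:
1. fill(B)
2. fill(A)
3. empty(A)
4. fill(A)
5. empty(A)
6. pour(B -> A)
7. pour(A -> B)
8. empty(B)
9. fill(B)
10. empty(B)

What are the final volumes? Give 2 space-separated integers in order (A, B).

Step 1: fill(B) -> (A=0 B=12)
Step 2: fill(A) -> (A=3 B=12)
Step 3: empty(A) -> (A=0 B=12)
Step 4: fill(A) -> (A=3 B=12)
Step 5: empty(A) -> (A=0 B=12)
Step 6: pour(B -> A) -> (A=3 B=9)
Step 7: pour(A -> B) -> (A=0 B=12)
Step 8: empty(B) -> (A=0 B=0)
Step 9: fill(B) -> (A=0 B=12)
Step 10: empty(B) -> (A=0 B=0)

Answer: 0 0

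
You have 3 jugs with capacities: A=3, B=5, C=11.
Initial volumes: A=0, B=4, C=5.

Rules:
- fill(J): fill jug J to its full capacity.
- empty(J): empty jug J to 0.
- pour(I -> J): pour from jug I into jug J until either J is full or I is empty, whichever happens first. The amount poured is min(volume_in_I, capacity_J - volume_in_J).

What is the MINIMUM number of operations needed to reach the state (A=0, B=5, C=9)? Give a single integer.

Answer: 2

Derivation:
BFS from (A=0, B=4, C=5). One shortest path:
  1. pour(B -> C) -> (A=0 B=0 C=9)
  2. fill(B) -> (A=0 B=5 C=9)
Reached target in 2 moves.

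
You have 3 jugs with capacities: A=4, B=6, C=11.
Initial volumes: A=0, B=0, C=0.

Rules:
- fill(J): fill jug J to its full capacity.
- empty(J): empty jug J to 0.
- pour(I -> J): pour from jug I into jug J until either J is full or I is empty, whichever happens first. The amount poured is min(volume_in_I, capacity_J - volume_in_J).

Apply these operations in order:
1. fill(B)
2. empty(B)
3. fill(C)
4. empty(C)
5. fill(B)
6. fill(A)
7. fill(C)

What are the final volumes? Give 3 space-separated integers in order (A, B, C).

Answer: 4 6 11

Derivation:
Step 1: fill(B) -> (A=0 B=6 C=0)
Step 2: empty(B) -> (A=0 B=0 C=0)
Step 3: fill(C) -> (A=0 B=0 C=11)
Step 4: empty(C) -> (A=0 B=0 C=0)
Step 5: fill(B) -> (A=0 B=6 C=0)
Step 6: fill(A) -> (A=4 B=6 C=0)
Step 7: fill(C) -> (A=4 B=6 C=11)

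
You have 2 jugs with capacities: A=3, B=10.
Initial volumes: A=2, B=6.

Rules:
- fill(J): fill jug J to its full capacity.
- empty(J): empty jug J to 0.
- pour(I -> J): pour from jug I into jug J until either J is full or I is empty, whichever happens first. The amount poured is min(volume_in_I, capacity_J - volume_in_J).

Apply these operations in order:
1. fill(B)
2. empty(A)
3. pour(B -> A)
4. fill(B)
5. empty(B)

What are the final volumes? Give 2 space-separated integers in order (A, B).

Step 1: fill(B) -> (A=2 B=10)
Step 2: empty(A) -> (A=0 B=10)
Step 3: pour(B -> A) -> (A=3 B=7)
Step 4: fill(B) -> (A=3 B=10)
Step 5: empty(B) -> (A=3 B=0)

Answer: 3 0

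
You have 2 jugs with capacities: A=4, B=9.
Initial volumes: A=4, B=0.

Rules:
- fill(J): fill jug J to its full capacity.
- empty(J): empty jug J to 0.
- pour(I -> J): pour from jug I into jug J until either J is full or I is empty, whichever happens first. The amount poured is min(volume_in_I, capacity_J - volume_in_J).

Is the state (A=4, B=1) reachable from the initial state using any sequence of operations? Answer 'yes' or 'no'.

Answer: yes

Derivation:
BFS from (A=4, B=0):
  1. empty(A) -> (A=0 B=0)
  2. fill(B) -> (A=0 B=9)
  3. pour(B -> A) -> (A=4 B=5)
  4. empty(A) -> (A=0 B=5)
  5. pour(B -> A) -> (A=4 B=1)
Target reached → yes.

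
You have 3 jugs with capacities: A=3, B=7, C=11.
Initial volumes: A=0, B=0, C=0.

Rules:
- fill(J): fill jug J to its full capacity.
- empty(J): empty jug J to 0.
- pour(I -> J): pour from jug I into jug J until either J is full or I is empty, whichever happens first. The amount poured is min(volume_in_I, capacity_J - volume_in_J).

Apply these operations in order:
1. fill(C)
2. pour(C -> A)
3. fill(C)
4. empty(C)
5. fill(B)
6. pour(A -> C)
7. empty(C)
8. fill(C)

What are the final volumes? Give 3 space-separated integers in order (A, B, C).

Step 1: fill(C) -> (A=0 B=0 C=11)
Step 2: pour(C -> A) -> (A=3 B=0 C=8)
Step 3: fill(C) -> (A=3 B=0 C=11)
Step 4: empty(C) -> (A=3 B=0 C=0)
Step 5: fill(B) -> (A=3 B=7 C=0)
Step 6: pour(A -> C) -> (A=0 B=7 C=3)
Step 7: empty(C) -> (A=0 B=7 C=0)
Step 8: fill(C) -> (A=0 B=7 C=11)

Answer: 0 7 11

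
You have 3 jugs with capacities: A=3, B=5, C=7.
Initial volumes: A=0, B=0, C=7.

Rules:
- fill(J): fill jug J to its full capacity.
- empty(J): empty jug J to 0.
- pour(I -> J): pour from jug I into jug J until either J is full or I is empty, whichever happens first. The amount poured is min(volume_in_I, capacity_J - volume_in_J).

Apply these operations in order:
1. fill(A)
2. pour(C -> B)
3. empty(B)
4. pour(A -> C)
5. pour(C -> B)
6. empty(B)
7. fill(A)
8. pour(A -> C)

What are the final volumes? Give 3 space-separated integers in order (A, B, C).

Step 1: fill(A) -> (A=3 B=0 C=7)
Step 2: pour(C -> B) -> (A=3 B=5 C=2)
Step 3: empty(B) -> (A=3 B=0 C=2)
Step 4: pour(A -> C) -> (A=0 B=0 C=5)
Step 5: pour(C -> B) -> (A=0 B=5 C=0)
Step 6: empty(B) -> (A=0 B=0 C=0)
Step 7: fill(A) -> (A=3 B=0 C=0)
Step 8: pour(A -> C) -> (A=0 B=0 C=3)

Answer: 0 0 3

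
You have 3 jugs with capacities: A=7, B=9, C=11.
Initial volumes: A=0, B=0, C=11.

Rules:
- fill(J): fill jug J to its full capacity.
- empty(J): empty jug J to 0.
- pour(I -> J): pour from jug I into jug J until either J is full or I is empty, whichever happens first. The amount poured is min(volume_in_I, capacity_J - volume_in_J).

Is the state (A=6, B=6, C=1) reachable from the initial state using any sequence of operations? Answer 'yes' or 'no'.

BFS explored all 480 reachable states.
Reachable set includes: (0,0,0), (0,0,1), (0,0,2), (0,0,3), (0,0,4), (0,0,5), (0,0,6), (0,0,7), (0,0,8), (0,0,9), (0,0,10), (0,0,11) ...
Target (A=6, B=6, C=1) not in reachable set → no.

Answer: no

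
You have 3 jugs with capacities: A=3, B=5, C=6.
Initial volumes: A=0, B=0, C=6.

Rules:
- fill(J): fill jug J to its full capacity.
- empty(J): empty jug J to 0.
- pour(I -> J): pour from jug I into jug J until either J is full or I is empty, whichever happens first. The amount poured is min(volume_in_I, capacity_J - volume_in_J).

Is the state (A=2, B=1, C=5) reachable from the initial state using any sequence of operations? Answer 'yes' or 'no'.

BFS explored all 128 reachable states.
Reachable set includes: (0,0,0), (0,0,1), (0,0,2), (0,0,3), (0,0,4), (0,0,5), (0,0,6), (0,1,0), (0,1,1), (0,1,2), (0,1,3), (0,1,4) ...
Target (A=2, B=1, C=5) not in reachable set → no.

Answer: no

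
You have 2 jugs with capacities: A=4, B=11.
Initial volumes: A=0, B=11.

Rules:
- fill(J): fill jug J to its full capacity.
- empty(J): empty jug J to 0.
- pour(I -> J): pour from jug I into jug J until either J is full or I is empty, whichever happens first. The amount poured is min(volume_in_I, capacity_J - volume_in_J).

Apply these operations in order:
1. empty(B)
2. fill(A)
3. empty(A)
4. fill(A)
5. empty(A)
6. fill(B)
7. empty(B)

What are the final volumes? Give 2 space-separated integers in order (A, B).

Step 1: empty(B) -> (A=0 B=0)
Step 2: fill(A) -> (A=4 B=0)
Step 3: empty(A) -> (A=0 B=0)
Step 4: fill(A) -> (A=4 B=0)
Step 5: empty(A) -> (A=0 B=0)
Step 6: fill(B) -> (A=0 B=11)
Step 7: empty(B) -> (A=0 B=0)

Answer: 0 0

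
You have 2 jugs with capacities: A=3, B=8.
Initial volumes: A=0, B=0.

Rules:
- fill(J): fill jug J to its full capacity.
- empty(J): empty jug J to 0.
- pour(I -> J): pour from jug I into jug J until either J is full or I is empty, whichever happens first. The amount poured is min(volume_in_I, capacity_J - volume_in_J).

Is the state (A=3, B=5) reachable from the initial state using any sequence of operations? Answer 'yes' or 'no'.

Answer: yes

Derivation:
BFS from (A=0, B=0):
  1. fill(B) -> (A=0 B=8)
  2. pour(B -> A) -> (A=3 B=5)
Target reached → yes.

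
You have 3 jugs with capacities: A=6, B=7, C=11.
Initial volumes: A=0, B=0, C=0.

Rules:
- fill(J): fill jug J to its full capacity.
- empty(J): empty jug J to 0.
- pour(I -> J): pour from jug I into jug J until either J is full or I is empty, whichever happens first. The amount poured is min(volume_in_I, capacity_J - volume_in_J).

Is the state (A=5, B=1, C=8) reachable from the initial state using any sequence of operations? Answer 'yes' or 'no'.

BFS explored all 372 reachable states.
Reachable set includes: (0,0,0), (0,0,1), (0,0,2), (0,0,3), (0,0,4), (0,0,5), (0,0,6), (0,0,7), (0,0,8), (0,0,9), (0,0,10), (0,0,11) ...
Target (A=5, B=1, C=8) not in reachable set → no.

Answer: no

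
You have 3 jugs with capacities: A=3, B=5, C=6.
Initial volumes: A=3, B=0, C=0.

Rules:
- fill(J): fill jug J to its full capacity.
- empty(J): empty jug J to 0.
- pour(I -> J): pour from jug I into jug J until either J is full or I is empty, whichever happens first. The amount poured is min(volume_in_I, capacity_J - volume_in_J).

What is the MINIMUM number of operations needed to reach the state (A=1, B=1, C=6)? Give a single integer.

Answer: 6

Derivation:
BFS from (A=3, B=0, C=0). One shortest path:
  1. fill(B) -> (A=3 B=5 C=0)
  2. pour(B -> C) -> (A=3 B=0 C=5)
  3. pour(A -> B) -> (A=0 B=3 C=5)
  4. pour(C -> A) -> (A=3 B=3 C=2)
  5. pour(A -> B) -> (A=1 B=5 C=2)
  6. pour(B -> C) -> (A=1 B=1 C=6)
Reached target in 6 moves.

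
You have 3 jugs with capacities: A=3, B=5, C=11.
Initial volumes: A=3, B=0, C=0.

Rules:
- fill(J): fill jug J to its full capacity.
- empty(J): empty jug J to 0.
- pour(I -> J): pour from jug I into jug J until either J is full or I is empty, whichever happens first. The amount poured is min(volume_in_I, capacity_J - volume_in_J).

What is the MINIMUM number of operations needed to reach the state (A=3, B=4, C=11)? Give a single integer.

Answer: 6

Derivation:
BFS from (A=3, B=0, C=0). One shortest path:
  1. fill(B) -> (A=3 B=5 C=0)
  2. pour(B -> C) -> (A=3 B=0 C=5)
  3. fill(B) -> (A=3 B=5 C=5)
  4. pour(B -> C) -> (A=3 B=0 C=10)
  5. fill(B) -> (A=3 B=5 C=10)
  6. pour(B -> C) -> (A=3 B=4 C=11)
Reached target in 6 moves.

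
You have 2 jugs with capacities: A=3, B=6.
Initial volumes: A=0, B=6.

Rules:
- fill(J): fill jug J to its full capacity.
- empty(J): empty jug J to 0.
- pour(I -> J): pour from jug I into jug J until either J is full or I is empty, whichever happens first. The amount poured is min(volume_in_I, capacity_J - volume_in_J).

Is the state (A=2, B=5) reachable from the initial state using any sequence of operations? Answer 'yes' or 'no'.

BFS explored all 6 reachable states.
Reachable set includes: (0,0), (0,3), (0,6), (3,0), (3,3), (3,6)
Target (A=2, B=5) not in reachable set → no.

Answer: no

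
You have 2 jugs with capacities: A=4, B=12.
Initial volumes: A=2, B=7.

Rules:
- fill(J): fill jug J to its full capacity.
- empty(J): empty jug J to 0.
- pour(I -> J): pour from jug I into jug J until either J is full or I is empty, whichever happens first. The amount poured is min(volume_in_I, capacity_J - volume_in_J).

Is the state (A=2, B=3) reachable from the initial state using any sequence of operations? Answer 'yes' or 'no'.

BFS explored all 33 reachable states.
Reachable set includes: (0,0), (0,1), (0,2), (0,3), (0,4), (0,5), (0,6), (0,7), (0,8), (0,9), (0,10), (0,11) ...
Target (A=2, B=3) not in reachable set → no.

Answer: no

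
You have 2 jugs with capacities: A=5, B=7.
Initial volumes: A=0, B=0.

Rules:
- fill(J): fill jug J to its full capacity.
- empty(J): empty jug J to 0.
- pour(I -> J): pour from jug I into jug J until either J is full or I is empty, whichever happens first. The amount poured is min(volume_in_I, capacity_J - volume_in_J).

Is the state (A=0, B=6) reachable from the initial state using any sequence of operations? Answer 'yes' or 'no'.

BFS from (A=0, B=0):
  1. fill(B) -> (A=0 B=7)
  2. pour(B -> A) -> (A=5 B=2)
  3. empty(A) -> (A=0 B=2)
  4. pour(B -> A) -> (A=2 B=0)
  5. fill(B) -> (A=2 B=7)
  6. pour(B -> A) -> (A=5 B=4)
  7. empty(A) -> (A=0 B=4)
  8. pour(B -> A) -> (A=4 B=0)
  9. fill(B) -> (A=4 B=7)
  10. pour(B -> A) -> (A=5 B=6)
  11. empty(A) -> (A=0 B=6)
Target reached → yes.

Answer: yes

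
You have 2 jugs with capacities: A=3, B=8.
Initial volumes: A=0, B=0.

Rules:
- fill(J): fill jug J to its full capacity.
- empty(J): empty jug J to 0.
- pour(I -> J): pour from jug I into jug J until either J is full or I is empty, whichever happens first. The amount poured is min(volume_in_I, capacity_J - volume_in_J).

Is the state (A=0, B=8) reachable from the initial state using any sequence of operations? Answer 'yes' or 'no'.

BFS from (A=0, B=0):
  1. fill(B) -> (A=0 B=8)
Target reached → yes.

Answer: yes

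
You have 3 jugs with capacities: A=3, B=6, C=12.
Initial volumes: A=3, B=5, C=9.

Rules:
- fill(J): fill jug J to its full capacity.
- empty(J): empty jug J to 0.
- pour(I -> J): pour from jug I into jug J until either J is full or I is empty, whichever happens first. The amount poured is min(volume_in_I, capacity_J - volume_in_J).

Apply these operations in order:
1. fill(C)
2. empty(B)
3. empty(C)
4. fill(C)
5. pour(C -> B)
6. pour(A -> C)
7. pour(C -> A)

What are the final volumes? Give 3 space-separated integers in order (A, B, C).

Answer: 3 6 6

Derivation:
Step 1: fill(C) -> (A=3 B=5 C=12)
Step 2: empty(B) -> (A=3 B=0 C=12)
Step 3: empty(C) -> (A=3 B=0 C=0)
Step 4: fill(C) -> (A=3 B=0 C=12)
Step 5: pour(C -> B) -> (A=3 B=6 C=6)
Step 6: pour(A -> C) -> (A=0 B=6 C=9)
Step 7: pour(C -> A) -> (A=3 B=6 C=6)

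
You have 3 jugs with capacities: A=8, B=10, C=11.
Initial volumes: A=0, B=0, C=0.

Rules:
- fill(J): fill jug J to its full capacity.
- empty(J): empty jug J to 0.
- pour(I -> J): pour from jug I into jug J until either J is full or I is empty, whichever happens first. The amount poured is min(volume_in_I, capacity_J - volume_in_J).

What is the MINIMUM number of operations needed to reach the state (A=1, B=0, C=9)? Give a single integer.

Answer: 8

Derivation:
BFS from (A=0, B=0, C=0). One shortest path:
  1. fill(C) -> (A=0 B=0 C=11)
  2. pour(C -> B) -> (A=0 B=10 C=1)
  3. pour(C -> A) -> (A=1 B=10 C=0)
  4. pour(B -> C) -> (A=1 B=0 C=10)
  5. fill(B) -> (A=1 B=10 C=10)
  6. pour(B -> C) -> (A=1 B=9 C=11)
  7. empty(C) -> (A=1 B=9 C=0)
  8. pour(B -> C) -> (A=1 B=0 C=9)
Reached target in 8 moves.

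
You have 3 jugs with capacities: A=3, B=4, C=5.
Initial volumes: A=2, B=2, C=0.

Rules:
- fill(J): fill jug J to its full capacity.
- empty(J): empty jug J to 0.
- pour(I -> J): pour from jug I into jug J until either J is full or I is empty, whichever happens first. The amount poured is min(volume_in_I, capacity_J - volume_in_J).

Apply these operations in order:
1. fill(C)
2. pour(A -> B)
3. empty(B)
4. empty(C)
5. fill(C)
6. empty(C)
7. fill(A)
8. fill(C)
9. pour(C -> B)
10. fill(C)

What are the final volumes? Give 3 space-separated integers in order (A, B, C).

Answer: 3 4 5

Derivation:
Step 1: fill(C) -> (A=2 B=2 C=5)
Step 2: pour(A -> B) -> (A=0 B=4 C=5)
Step 3: empty(B) -> (A=0 B=0 C=5)
Step 4: empty(C) -> (A=0 B=0 C=0)
Step 5: fill(C) -> (A=0 B=0 C=5)
Step 6: empty(C) -> (A=0 B=0 C=0)
Step 7: fill(A) -> (A=3 B=0 C=0)
Step 8: fill(C) -> (A=3 B=0 C=5)
Step 9: pour(C -> B) -> (A=3 B=4 C=1)
Step 10: fill(C) -> (A=3 B=4 C=5)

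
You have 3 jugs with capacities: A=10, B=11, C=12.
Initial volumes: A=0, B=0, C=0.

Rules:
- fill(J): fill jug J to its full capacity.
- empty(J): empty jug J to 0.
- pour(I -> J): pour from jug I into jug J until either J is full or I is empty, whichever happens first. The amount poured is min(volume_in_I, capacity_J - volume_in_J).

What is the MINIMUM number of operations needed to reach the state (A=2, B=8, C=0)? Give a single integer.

BFS from (A=0, B=0, C=0). One shortest path:
  1. fill(A) -> (A=10 B=0 C=0)
  2. pour(A -> B) -> (A=0 B=10 C=0)
  3. fill(A) -> (A=10 B=10 C=0)
  4. pour(A -> C) -> (A=0 B=10 C=10)
  5. pour(B -> C) -> (A=0 B=8 C=12)
  6. pour(C -> A) -> (A=10 B=8 C=2)
  7. empty(A) -> (A=0 B=8 C=2)
  8. pour(C -> A) -> (A=2 B=8 C=0)
Reached target in 8 moves.

Answer: 8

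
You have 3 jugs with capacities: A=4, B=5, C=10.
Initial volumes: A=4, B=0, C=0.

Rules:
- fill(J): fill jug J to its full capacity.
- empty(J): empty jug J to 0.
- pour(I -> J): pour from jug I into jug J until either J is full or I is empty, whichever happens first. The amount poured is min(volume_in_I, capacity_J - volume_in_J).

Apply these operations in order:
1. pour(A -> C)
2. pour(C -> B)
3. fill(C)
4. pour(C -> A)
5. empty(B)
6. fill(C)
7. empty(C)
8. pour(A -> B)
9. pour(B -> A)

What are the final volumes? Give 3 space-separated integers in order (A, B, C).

Step 1: pour(A -> C) -> (A=0 B=0 C=4)
Step 2: pour(C -> B) -> (A=0 B=4 C=0)
Step 3: fill(C) -> (A=0 B=4 C=10)
Step 4: pour(C -> A) -> (A=4 B=4 C=6)
Step 5: empty(B) -> (A=4 B=0 C=6)
Step 6: fill(C) -> (A=4 B=0 C=10)
Step 7: empty(C) -> (A=4 B=0 C=0)
Step 8: pour(A -> B) -> (A=0 B=4 C=0)
Step 9: pour(B -> A) -> (A=4 B=0 C=0)

Answer: 4 0 0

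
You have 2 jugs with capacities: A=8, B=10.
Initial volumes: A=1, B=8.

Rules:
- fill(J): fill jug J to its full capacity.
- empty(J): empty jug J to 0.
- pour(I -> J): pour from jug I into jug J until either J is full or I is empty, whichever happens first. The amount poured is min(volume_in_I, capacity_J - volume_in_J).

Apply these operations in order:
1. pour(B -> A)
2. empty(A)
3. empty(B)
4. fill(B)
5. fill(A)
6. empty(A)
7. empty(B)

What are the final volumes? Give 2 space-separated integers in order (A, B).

Answer: 0 0

Derivation:
Step 1: pour(B -> A) -> (A=8 B=1)
Step 2: empty(A) -> (A=0 B=1)
Step 3: empty(B) -> (A=0 B=0)
Step 4: fill(B) -> (A=0 B=10)
Step 5: fill(A) -> (A=8 B=10)
Step 6: empty(A) -> (A=0 B=10)
Step 7: empty(B) -> (A=0 B=0)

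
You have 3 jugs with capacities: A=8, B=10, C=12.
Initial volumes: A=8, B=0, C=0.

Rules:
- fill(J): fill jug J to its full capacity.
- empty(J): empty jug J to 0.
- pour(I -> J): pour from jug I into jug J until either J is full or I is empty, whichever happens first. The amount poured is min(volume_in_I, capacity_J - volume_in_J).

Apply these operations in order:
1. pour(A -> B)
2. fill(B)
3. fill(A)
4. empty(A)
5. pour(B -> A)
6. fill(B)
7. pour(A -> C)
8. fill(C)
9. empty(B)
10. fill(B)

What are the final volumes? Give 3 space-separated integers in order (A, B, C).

Step 1: pour(A -> B) -> (A=0 B=8 C=0)
Step 2: fill(B) -> (A=0 B=10 C=0)
Step 3: fill(A) -> (A=8 B=10 C=0)
Step 4: empty(A) -> (A=0 B=10 C=0)
Step 5: pour(B -> A) -> (A=8 B=2 C=0)
Step 6: fill(B) -> (A=8 B=10 C=0)
Step 7: pour(A -> C) -> (A=0 B=10 C=8)
Step 8: fill(C) -> (A=0 B=10 C=12)
Step 9: empty(B) -> (A=0 B=0 C=12)
Step 10: fill(B) -> (A=0 B=10 C=12)

Answer: 0 10 12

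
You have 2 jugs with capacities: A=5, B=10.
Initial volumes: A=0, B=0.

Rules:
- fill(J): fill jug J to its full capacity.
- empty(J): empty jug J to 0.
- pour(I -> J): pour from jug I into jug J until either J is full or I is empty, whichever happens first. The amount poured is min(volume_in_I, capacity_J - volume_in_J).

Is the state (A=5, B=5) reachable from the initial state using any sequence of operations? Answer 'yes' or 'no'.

Answer: yes

Derivation:
BFS from (A=0, B=0):
  1. fill(B) -> (A=0 B=10)
  2. pour(B -> A) -> (A=5 B=5)
Target reached → yes.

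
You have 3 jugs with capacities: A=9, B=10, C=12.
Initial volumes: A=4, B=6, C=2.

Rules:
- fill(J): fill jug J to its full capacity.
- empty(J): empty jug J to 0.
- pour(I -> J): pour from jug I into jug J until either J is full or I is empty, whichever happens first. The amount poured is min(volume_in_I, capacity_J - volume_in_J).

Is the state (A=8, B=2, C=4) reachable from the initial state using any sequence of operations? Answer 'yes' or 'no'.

Answer: no

Derivation:
BFS explored all 639 reachable states.
Reachable set includes: (0,0,0), (0,0,1), (0,0,2), (0,0,3), (0,0,4), (0,0,5), (0,0,6), (0,0,7), (0,0,8), (0,0,9), (0,0,10), (0,0,11) ...
Target (A=8, B=2, C=4) not in reachable set → no.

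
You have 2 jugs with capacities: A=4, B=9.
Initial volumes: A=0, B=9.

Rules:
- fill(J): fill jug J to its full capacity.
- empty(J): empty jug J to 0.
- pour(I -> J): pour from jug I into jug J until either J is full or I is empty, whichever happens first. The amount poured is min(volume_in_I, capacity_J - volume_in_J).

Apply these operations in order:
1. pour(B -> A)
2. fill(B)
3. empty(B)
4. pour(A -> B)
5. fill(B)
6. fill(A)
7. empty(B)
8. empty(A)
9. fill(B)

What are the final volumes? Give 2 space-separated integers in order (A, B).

Answer: 0 9

Derivation:
Step 1: pour(B -> A) -> (A=4 B=5)
Step 2: fill(B) -> (A=4 B=9)
Step 3: empty(B) -> (A=4 B=0)
Step 4: pour(A -> B) -> (A=0 B=4)
Step 5: fill(B) -> (A=0 B=9)
Step 6: fill(A) -> (A=4 B=9)
Step 7: empty(B) -> (A=4 B=0)
Step 8: empty(A) -> (A=0 B=0)
Step 9: fill(B) -> (A=0 B=9)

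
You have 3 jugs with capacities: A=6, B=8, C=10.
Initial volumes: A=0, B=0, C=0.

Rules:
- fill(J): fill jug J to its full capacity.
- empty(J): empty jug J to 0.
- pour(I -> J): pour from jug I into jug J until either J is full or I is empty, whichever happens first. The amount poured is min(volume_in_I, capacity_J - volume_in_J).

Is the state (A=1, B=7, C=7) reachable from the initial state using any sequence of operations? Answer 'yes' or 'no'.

BFS explored all 96 reachable states.
Reachable set includes: (0,0,0), (0,0,2), (0,0,4), (0,0,6), (0,0,8), (0,0,10), (0,2,0), (0,2,2), (0,2,4), (0,2,6), (0,2,8), (0,2,10) ...
Target (A=1, B=7, C=7) not in reachable set → no.

Answer: no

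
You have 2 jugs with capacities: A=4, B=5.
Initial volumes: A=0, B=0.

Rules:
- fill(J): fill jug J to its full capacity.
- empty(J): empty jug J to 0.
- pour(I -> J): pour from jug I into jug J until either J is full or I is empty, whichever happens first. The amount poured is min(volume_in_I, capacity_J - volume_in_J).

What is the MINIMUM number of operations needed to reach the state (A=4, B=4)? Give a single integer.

BFS from (A=0, B=0). One shortest path:
  1. fill(A) -> (A=4 B=0)
  2. pour(A -> B) -> (A=0 B=4)
  3. fill(A) -> (A=4 B=4)
Reached target in 3 moves.

Answer: 3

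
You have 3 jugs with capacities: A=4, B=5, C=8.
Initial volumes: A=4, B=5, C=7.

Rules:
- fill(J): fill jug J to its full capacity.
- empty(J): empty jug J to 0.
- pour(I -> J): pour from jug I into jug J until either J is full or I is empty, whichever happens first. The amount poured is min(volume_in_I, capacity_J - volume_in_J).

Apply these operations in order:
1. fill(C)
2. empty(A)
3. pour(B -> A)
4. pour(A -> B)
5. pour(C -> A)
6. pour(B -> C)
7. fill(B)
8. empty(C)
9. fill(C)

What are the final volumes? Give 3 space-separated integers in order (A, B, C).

Answer: 4 5 8

Derivation:
Step 1: fill(C) -> (A=4 B=5 C=8)
Step 2: empty(A) -> (A=0 B=5 C=8)
Step 3: pour(B -> A) -> (A=4 B=1 C=8)
Step 4: pour(A -> B) -> (A=0 B=5 C=8)
Step 5: pour(C -> A) -> (A=4 B=5 C=4)
Step 6: pour(B -> C) -> (A=4 B=1 C=8)
Step 7: fill(B) -> (A=4 B=5 C=8)
Step 8: empty(C) -> (A=4 B=5 C=0)
Step 9: fill(C) -> (A=4 B=5 C=8)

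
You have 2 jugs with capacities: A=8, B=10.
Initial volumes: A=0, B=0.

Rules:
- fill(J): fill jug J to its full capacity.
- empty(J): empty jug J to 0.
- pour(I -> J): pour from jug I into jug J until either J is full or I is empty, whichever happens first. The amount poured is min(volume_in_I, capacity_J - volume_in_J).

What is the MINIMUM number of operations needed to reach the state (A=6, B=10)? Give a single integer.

BFS from (A=0, B=0). One shortest path:
  1. fill(A) -> (A=8 B=0)
  2. pour(A -> B) -> (A=0 B=8)
  3. fill(A) -> (A=8 B=8)
  4. pour(A -> B) -> (A=6 B=10)
Reached target in 4 moves.

Answer: 4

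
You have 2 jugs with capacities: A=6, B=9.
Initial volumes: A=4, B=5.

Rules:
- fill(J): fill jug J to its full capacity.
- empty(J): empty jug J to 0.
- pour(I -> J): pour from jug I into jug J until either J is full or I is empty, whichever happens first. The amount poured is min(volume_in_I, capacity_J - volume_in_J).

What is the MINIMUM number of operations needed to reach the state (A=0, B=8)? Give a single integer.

Answer: 5

Derivation:
BFS from (A=4, B=5). One shortest path:
  1. empty(A) -> (A=0 B=5)
  2. pour(B -> A) -> (A=5 B=0)
  3. fill(B) -> (A=5 B=9)
  4. pour(B -> A) -> (A=6 B=8)
  5. empty(A) -> (A=0 B=8)
Reached target in 5 moves.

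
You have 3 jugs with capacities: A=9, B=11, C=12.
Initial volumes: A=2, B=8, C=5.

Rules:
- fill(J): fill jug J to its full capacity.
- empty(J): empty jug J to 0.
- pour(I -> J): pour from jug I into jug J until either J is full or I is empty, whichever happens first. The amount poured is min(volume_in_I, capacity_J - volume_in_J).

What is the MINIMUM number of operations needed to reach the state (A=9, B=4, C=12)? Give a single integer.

BFS from (A=2, B=8, C=5). One shortest path:
  1. fill(A) -> (A=9 B=8 C=5)
  2. fill(B) -> (A=9 B=11 C=5)
  3. pour(B -> C) -> (A=9 B=4 C=12)
Reached target in 3 moves.

Answer: 3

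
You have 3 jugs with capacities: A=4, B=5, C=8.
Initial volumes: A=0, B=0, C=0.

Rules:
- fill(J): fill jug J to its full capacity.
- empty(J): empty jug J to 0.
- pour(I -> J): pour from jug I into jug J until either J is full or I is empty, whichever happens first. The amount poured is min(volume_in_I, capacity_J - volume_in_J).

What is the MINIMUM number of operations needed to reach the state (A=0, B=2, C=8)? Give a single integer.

Answer: 4

Derivation:
BFS from (A=0, B=0, C=0). One shortest path:
  1. fill(B) -> (A=0 B=5 C=0)
  2. pour(B -> C) -> (A=0 B=0 C=5)
  3. fill(B) -> (A=0 B=5 C=5)
  4. pour(B -> C) -> (A=0 B=2 C=8)
Reached target in 4 moves.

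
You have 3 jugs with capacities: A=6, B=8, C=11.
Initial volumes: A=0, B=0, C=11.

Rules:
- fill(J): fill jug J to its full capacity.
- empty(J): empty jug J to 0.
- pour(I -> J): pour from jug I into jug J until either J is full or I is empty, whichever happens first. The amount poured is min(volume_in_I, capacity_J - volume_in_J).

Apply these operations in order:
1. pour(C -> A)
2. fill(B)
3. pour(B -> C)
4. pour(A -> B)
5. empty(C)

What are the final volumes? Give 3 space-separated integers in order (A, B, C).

Answer: 0 8 0

Derivation:
Step 1: pour(C -> A) -> (A=6 B=0 C=5)
Step 2: fill(B) -> (A=6 B=8 C=5)
Step 3: pour(B -> C) -> (A=6 B=2 C=11)
Step 4: pour(A -> B) -> (A=0 B=8 C=11)
Step 5: empty(C) -> (A=0 B=8 C=0)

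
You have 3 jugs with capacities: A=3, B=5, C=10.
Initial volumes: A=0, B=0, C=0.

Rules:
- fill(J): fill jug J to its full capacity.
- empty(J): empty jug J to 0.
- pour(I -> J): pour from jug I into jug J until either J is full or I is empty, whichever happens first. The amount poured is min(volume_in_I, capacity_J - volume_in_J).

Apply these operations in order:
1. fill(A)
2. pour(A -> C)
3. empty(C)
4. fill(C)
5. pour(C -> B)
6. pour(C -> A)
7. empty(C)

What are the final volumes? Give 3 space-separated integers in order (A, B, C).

Step 1: fill(A) -> (A=3 B=0 C=0)
Step 2: pour(A -> C) -> (A=0 B=0 C=3)
Step 3: empty(C) -> (A=0 B=0 C=0)
Step 4: fill(C) -> (A=0 B=0 C=10)
Step 5: pour(C -> B) -> (A=0 B=5 C=5)
Step 6: pour(C -> A) -> (A=3 B=5 C=2)
Step 7: empty(C) -> (A=3 B=5 C=0)

Answer: 3 5 0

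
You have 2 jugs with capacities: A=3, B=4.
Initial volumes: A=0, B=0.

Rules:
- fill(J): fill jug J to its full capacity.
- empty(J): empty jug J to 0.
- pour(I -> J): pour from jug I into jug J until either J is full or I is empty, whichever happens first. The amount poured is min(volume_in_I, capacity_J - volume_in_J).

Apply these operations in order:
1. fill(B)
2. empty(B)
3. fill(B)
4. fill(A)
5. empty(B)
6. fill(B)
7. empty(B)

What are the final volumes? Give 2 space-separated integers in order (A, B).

Step 1: fill(B) -> (A=0 B=4)
Step 2: empty(B) -> (A=0 B=0)
Step 3: fill(B) -> (A=0 B=4)
Step 4: fill(A) -> (A=3 B=4)
Step 5: empty(B) -> (A=3 B=0)
Step 6: fill(B) -> (A=3 B=4)
Step 7: empty(B) -> (A=3 B=0)

Answer: 3 0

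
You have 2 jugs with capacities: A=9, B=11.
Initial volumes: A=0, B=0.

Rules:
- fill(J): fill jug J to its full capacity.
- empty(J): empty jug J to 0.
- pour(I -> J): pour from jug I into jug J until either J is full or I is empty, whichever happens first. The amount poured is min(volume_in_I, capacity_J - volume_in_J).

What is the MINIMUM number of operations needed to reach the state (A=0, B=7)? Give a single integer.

Answer: 6

Derivation:
BFS from (A=0, B=0). One shortest path:
  1. fill(A) -> (A=9 B=0)
  2. pour(A -> B) -> (A=0 B=9)
  3. fill(A) -> (A=9 B=9)
  4. pour(A -> B) -> (A=7 B=11)
  5. empty(B) -> (A=7 B=0)
  6. pour(A -> B) -> (A=0 B=7)
Reached target in 6 moves.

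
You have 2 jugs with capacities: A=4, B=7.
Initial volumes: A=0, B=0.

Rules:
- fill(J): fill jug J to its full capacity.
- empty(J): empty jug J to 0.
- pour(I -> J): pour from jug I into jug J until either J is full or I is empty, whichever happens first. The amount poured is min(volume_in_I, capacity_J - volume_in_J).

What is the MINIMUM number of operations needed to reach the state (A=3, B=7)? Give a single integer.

Answer: 5

Derivation:
BFS from (A=0, B=0). One shortest path:
  1. fill(B) -> (A=0 B=7)
  2. pour(B -> A) -> (A=4 B=3)
  3. empty(A) -> (A=0 B=3)
  4. pour(B -> A) -> (A=3 B=0)
  5. fill(B) -> (A=3 B=7)
Reached target in 5 moves.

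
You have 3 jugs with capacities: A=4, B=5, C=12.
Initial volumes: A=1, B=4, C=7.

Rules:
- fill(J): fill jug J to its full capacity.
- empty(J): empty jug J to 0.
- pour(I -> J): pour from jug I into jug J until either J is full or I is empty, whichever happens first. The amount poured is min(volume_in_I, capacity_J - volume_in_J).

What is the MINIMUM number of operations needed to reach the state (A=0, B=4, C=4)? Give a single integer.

Answer: 2

Derivation:
BFS from (A=1, B=4, C=7). One shortest path:
  1. pour(C -> A) -> (A=4 B=4 C=4)
  2. empty(A) -> (A=0 B=4 C=4)
Reached target in 2 moves.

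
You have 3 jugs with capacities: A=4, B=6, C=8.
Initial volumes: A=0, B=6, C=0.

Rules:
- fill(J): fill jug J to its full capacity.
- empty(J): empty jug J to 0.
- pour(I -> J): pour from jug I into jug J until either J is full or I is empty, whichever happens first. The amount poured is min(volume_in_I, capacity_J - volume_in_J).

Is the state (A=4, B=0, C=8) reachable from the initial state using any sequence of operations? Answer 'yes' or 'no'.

Answer: yes

Derivation:
BFS from (A=0, B=6, C=0):
  1. fill(A) -> (A=4 B=6 C=0)
  2. empty(B) -> (A=4 B=0 C=0)
  3. fill(C) -> (A=4 B=0 C=8)
Target reached → yes.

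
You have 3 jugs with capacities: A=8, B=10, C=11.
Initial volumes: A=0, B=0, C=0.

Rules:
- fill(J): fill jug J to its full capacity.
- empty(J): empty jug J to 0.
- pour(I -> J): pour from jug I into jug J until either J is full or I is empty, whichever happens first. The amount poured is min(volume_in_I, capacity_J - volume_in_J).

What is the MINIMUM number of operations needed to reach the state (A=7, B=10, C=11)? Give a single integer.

BFS from (A=0, B=0, C=0). One shortest path:
  1. fill(A) -> (A=8 B=0 C=0)
  2. fill(B) -> (A=8 B=10 C=0)
  3. pour(B -> C) -> (A=8 B=0 C=10)
  4. fill(B) -> (A=8 B=10 C=10)
  5. pour(A -> C) -> (A=7 B=10 C=11)
Reached target in 5 moves.

Answer: 5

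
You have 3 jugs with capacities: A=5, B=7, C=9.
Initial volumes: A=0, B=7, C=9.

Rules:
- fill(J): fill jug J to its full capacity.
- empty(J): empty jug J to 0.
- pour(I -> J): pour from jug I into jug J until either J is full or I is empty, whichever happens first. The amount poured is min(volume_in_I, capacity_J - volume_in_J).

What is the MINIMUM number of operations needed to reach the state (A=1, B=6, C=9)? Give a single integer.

BFS from (A=0, B=7, C=9). One shortest path:
  1. pour(B -> A) -> (A=5 B=2 C=9)
  2. empty(A) -> (A=0 B=2 C=9)
  3. pour(C -> A) -> (A=5 B=2 C=4)
  4. pour(C -> B) -> (A=5 B=6 C=0)
  5. pour(A -> C) -> (A=0 B=6 C=5)
  6. fill(A) -> (A=5 B=6 C=5)
  7. pour(A -> C) -> (A=1 B=6 C=9)
Reached target in 7 moves.

Answer: 7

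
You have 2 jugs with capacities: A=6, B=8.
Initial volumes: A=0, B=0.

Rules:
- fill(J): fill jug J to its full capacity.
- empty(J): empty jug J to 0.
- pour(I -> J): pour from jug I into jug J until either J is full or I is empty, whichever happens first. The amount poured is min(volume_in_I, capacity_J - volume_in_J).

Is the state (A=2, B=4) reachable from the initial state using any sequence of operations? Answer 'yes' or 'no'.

Answer: no

Derivation:
BFS explored all 14 reachable states.
Reachable set includes: (0,0), (0,2), (0,4), (0,6), (0,8), (2,0), (2,8), (4,0), (4,8), (6,0), (6,2), (6,4) ...
Target (A=2, B=4) not in reachable set → no.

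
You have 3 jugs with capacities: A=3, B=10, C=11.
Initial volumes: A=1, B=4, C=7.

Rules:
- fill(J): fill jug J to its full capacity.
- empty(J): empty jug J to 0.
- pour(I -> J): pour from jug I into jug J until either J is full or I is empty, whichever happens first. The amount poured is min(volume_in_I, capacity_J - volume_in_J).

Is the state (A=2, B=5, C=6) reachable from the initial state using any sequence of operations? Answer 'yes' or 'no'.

BFS explored all 349 reachable states.
Reachable set includes: (0,0,0), (0,0,1), (0,0,2), (0,0,3), (0,0,4), (0,0,5), (0,0,6), (0,0,7), (0,0,8), (0,0,9), (0,0,10), (0,0,11) ...
Target (A=2, B=5, C=6) not in reachable set → no.

Answer: no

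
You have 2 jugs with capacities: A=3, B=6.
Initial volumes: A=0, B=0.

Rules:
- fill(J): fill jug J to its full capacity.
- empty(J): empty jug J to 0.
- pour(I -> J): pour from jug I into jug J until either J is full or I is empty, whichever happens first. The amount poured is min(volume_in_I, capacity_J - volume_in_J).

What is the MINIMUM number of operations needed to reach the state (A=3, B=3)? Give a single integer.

Answer: 2

Derivation:
BFS from (A=0, B=0). One shortest path:
  1. fill(B) -> (A=0 B=6)
  2. pour(B -> A) -> (A=3 B=3)
Reached target in 2 moves.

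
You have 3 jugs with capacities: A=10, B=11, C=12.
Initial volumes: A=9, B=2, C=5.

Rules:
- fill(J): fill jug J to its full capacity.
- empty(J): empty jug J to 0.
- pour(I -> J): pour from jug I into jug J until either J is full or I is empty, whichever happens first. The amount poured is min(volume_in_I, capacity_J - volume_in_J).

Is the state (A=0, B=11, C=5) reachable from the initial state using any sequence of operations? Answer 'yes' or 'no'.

Answer: yes

Derivation:
BFS from (A=9, B=2, C=5):
  1. pour(A -> B) -> (A=0 B=11 C=5)
Target reached → yes.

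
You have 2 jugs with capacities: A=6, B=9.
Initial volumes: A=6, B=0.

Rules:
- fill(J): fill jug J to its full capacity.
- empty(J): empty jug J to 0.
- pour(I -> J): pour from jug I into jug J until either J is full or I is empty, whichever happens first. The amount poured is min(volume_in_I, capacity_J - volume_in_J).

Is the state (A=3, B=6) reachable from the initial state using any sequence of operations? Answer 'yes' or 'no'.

Answer: no

Derivation:
BFS explored all 10 reachable states.
Reachable set includes: (0,0), (0,3), (0,6), (0,9), (3,0), (3,9), (6,0), (6,3), (6,6), (6,9)
Target (A=3, B=6) not in reachable set → no.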